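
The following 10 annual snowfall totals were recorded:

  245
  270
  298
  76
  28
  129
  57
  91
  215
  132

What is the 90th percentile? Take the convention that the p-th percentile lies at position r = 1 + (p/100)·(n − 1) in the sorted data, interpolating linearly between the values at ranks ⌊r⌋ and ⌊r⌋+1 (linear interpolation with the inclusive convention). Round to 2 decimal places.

272.80

Sorted: 28, 57, 76, 91, 129, 132, 215, 245, 270, 298.
n = 10.
r = 1 + (90/100)·(10 − 1) = 1 + 8.1 = 9.1.
Rank 9 is 270 and rank 10 is 298.
Interpolate: 270 + 0.1·(298 − 270) = 270 + 0.1·28 = 272.8.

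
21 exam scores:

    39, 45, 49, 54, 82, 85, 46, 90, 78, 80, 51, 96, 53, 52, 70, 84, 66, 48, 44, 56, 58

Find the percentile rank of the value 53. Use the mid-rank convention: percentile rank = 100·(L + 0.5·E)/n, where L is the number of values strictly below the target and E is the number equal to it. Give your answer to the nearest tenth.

Sorted: 39, 44, 45, 46, 48, 49, 51, 52, 53, 54, 56, 58, 66, 70, 78, 80, 82, 84, 85, 90, 96.
Count below 53: L = 8; count equal: E = 1; n = 21.
Percentile rank = 100·(8 + 0.5·1)/21 = 100·8.5/21 = 40.48.

40.5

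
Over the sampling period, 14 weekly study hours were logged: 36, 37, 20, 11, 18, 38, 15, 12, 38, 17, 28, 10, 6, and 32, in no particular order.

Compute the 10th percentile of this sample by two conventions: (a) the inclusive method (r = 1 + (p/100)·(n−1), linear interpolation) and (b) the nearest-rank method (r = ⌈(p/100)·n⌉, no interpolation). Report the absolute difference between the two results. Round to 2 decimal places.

0.30

Sorted: 6, 10, 11, 12, 15, 17, 18, 20, 28, 32, 36, 37, 38, 38.
n = 14.
(a) r = 2.3; between ranks 2 (10) and 3 (11): 10.3.
(b) the nearest-rank method: rank 2 → 10.
|10.3 − 10| = 0.3.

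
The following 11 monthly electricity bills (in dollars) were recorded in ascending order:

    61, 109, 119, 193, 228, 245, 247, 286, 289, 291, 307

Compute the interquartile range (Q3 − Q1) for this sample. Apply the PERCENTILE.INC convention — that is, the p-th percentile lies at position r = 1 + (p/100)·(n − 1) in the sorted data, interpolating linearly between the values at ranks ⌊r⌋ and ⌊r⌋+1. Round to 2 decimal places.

131.50

n = 11.
P25: r = 3.5; ranks 3–4 are 119, 193; interpolating gives 156.
P75: r = 8.5; ranks 8–9 are 286, 289; interpolating gives 287.5.
Difference: 287.5 − 156 = 131.5.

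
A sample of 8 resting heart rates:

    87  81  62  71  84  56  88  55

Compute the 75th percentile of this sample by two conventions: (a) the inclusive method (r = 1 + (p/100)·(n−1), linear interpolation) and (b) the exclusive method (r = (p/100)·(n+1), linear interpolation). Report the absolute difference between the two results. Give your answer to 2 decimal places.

Sorted: 55, 56, 62, 71, 81, 84, 87, 88.
n = 8.
(a) r = 6.25; between ranks 6 (84) and 7 (87): 84.75.
(b) r = 6.75; between ranks 6 (84) and 7 (87): 86.25.
|84.75 − 86.25| = 1.5.

1.50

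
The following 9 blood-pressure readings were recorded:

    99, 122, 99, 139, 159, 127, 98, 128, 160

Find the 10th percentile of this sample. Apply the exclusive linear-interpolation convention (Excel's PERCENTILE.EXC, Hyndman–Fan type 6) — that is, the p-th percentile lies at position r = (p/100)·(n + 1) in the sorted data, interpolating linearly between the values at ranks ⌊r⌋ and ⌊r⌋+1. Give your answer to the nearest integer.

98

Sorted: 98, 99, 99, 122, 127, 128, 139, 159, 160.
n = 9.
r = (10/100)·(9 + 1) = 1.
r is an integer, so P10 is the value at rank 1: 98.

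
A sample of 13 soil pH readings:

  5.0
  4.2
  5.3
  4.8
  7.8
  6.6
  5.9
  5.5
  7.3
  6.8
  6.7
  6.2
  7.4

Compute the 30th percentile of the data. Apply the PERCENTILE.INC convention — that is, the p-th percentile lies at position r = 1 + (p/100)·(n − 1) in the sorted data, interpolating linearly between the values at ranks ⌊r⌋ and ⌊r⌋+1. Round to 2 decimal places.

Sorted: 4.2, 4.8, 5.0, 5.3, 5.5, 5.9, 6.2, 6.6, 6.7, 6.8, 7.3, 7.4, 7.8.
n = 13.
r = 1 + (30/100)·(13 − 1) = 1 + 3.6 = 4.6.
Rank 4 is 5.3 and rank 5 is 5.5.
Interpolate: 5.3 + 0.6·(5.5 − 5.3) = 5.3 + 0.6·0.2 = 5.42.

5.42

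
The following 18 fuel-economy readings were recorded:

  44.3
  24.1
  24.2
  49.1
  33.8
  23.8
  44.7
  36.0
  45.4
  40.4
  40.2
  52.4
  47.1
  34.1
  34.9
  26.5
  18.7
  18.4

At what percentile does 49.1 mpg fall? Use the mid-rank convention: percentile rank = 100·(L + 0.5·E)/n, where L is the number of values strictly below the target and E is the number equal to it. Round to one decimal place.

91.7

Sorted: 18.4, 18.7, 23.8, 24.1, 24.2, 26.5, 33.8, 34.1, 34.9, 36.0, 40.2, 40.4, 44.3, 44.7, 45.4, 47.1, 49.1, 52.4.
Count below 49.1: L = 16; count equal: E = 1; n = 18.
Percentile rank = 100·(16 + 0.5·1)/18 = 100·16.5/18 = 91.67.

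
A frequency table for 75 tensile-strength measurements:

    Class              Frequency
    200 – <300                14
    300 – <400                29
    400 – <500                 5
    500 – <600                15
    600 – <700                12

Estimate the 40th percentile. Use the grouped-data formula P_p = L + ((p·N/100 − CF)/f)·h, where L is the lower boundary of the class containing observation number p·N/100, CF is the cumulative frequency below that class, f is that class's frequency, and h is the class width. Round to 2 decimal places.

N = 75; target position k = 40/100 · 75 = 30.
Cumulative frequencies: 14, 43, 48, 63, 75.
Observation 30 falls in the class 300 – <400.
L = 300, CF = 14, f = 29, h = 100.
P40 = 300 + ((30 − 14)/29)·100 = 300 + 55.1724 = 355.172.

355.17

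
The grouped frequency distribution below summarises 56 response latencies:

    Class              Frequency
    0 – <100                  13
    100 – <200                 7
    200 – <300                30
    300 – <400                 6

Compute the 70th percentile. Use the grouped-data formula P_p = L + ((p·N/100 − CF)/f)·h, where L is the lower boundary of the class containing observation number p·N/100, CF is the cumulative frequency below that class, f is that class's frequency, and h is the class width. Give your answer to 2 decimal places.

264.00

N = 56; target position k = 70/100 · 56 = 39.2.
Cumulative frequencies: 13, 20, 50, 56.
Observation 39.2 falls in the class 200 – <300.
L = 200, CF = 20, f = 30, h = 100.
P70 = 200 + ((39.2 − 20)/30)·100 = 200 + 64 = 264.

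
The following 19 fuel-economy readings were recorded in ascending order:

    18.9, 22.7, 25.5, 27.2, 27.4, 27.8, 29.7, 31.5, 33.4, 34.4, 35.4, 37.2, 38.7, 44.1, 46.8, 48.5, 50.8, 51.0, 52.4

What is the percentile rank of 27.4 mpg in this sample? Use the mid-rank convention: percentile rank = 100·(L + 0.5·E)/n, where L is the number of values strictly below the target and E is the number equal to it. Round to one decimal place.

23.7

Count below 27.4: L = 4; count equal: E = 1; n = 19.
Percentile rank = 100·(4 + 0.5·1)/19 = 100·4.5/19 = 23.68.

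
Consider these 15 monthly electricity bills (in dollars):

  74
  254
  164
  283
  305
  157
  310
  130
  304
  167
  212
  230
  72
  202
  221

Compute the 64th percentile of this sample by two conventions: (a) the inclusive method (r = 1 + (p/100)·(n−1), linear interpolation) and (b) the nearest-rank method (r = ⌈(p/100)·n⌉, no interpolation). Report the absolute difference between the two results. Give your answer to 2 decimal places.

0.36

Sorted: 72, 74, 130, 157, 164, 167, 202, 212, 221, 230, 254, 283, 304, 305, 310.
n = 15.
(a) r = 9.96; between ranks 9 (221) and 10 (230): 229.64.
(b) the nearest-rank method: rank 10 → 230.
|229.64 − 230| = 0.36.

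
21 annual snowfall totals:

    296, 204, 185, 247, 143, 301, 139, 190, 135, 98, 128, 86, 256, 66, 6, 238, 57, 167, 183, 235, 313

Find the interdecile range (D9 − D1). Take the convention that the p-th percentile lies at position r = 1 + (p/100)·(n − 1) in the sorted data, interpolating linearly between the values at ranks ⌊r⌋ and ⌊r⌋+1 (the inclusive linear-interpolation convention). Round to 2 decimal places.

230.00

Sorted: 6, 57, 66, 86, 98, 128, 135, 139, 143, 167, 183, 185, 190, 204, 235, 238, 247, 256, 296, 301, 313.
n = 21.
P10: r = 3 (integer) → 66.
P90: r = 19 (integer) → 296.
Difference: 296 − 66 = 230.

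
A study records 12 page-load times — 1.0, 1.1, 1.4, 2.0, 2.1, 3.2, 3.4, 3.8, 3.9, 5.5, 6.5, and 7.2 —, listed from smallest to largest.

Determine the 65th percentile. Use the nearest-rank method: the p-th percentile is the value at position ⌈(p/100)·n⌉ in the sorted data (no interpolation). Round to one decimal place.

n = 12.
Position = ⌈65/100 · 12⌉ = ⌈7.8⌉ = 8.
The value at rank 8 is 3.8.

3.8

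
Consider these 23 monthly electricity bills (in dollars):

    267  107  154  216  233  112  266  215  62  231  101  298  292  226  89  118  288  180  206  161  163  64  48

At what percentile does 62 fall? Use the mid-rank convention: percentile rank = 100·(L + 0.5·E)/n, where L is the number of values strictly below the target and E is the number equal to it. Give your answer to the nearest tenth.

Sorted: 48, 62, 64, 89, 101, 107, 112, 118, 154, 161, 163, 180, 206, 215, 216, 226, 231, 233, 266, 267, 288, 292, 298.
Count below 62: L = 1; count equal: E = 1; n = 23.
Percentile rank = 100·(1 + 0.5·1)/23 = 100·1.5/23 = 6.522.

6.5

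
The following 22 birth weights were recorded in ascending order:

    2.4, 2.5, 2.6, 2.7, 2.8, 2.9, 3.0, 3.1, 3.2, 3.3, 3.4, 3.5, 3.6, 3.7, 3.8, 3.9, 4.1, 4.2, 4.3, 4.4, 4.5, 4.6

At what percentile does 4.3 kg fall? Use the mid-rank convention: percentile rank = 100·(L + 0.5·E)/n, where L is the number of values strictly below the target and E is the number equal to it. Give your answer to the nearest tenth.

Count below 4.3: L = 18; count equal: E = 1; n = 22.
Percentile rank = 100·(18 + 0.5·1)/22 = 100·18.5/22 = 84.09.

84.1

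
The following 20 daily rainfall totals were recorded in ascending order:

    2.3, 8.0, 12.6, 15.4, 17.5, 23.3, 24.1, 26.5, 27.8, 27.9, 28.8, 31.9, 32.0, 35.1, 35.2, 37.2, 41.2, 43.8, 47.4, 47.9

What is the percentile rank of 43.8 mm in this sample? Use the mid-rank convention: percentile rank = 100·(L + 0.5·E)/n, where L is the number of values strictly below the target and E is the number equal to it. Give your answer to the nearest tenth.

87.5

Count below 43.8: L = 17; count equal: E = 1; n = 20.
Percentile rank = 100·(17 + 0.5·1)/20 = 100·17.5/20 = 87.5.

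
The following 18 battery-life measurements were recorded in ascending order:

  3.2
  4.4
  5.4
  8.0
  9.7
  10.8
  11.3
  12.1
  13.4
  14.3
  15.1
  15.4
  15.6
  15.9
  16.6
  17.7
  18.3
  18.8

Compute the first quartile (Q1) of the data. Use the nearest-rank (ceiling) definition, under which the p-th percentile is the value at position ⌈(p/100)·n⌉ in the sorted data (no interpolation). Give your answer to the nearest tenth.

n = 18.
Position = ⌈25/100 · 18⌉ = ⌈4.5⌉ = 5.
The value at rank 5 is 9.7.

9.7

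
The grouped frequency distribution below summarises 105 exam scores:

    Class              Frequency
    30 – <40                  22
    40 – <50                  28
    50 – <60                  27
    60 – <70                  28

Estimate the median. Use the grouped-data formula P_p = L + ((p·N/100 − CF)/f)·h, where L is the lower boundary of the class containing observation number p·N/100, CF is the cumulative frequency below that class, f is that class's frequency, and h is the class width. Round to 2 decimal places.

50.93

N = 105; target position k = 50/100 · 105 = 52.5.
Cumulative frequencies: 22, 50, 77, 105.
Observation 52.5 falls in the class 50 – <60.
L = 50, CF = 50, f = 27, h = 10.
P50 = 50 + ((52.5 − 50)/27)·10 = 50 + 0.925926 = 50.9259.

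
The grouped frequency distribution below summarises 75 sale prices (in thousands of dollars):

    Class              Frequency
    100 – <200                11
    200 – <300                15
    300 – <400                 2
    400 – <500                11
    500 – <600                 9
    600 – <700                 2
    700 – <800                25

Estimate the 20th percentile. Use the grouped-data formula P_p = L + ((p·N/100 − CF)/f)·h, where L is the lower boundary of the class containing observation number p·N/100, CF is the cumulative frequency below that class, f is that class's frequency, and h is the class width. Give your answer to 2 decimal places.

226.67

N = 75; target position k = 20/100 · 75 = 15.
Cumulative frequencies: 11, 26, 28, 39, 48, 50, 75.
Observation 15 falls in the class 200 – <300.
L = 200, CF = 11, f = 15, h = 100.
P20 = 200 + ((15 − 11)/15)·100 = 200 + 26.6667 = 226.667.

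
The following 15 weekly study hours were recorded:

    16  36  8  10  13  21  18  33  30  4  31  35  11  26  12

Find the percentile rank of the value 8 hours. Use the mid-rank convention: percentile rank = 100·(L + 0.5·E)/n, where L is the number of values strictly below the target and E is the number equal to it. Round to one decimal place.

Sorted: 4, 8, 10, 11, 12, 13, 16, 18, 21, 26, 30, 31, 33, 35, 36.
Count below 8: L = 1; count equal: E = 1; n = 15.
Percentile rank = 100·(1 + 0.5·1)/15 = 100·1.5/15 = 10.

10.0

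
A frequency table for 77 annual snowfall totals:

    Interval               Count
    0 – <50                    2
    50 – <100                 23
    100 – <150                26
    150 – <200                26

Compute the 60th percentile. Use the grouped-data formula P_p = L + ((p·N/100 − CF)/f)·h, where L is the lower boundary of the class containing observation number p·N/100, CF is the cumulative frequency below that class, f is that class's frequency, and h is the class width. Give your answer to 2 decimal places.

N = 77; target position k = 60/100 · 77 = 46.2.
Cumulative frequencies: 2, 25, 51, 77.
Observation 46.2 falls in the class 100 – <150.
L = 100, CF = 25, f = 26, h = 50.
P60 = 100 + ((46.2 − 25)/26)·50 = 100 + 40.7692 = 140.769.

140.77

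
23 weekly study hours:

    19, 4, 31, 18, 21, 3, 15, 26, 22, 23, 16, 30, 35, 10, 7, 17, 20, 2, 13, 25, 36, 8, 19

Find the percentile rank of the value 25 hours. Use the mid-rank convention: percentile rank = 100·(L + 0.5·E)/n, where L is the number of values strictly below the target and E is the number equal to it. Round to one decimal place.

Sorted: 2, 3, 4, 7, 8, 10, 13, 15, 16, 17, 18, 19, 19, 20, 21, 22, 23, 25, 26, 30, 31, 35, 36.
Count below 25: L = 17; count equal: E = 1; n = 23.
Percentile rank = 100·(17 + 0.5·1)/23 = 100·17.5/23 = 76.09.

76.1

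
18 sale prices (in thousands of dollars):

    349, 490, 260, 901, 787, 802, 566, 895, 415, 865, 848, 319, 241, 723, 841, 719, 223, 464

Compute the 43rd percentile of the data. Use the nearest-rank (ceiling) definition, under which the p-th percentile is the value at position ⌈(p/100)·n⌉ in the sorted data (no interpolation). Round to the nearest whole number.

Sorted: 223, 241, 260, 319, 349, 415, 464, 490, 566, 719, 723, 787, 802, 841, 848, 865, 895, 901.
n = 18.
Position = ⌈43/100 · 18⌉ = ⌈7.74⌉ = 8.
The value at rank 8 is 490.

490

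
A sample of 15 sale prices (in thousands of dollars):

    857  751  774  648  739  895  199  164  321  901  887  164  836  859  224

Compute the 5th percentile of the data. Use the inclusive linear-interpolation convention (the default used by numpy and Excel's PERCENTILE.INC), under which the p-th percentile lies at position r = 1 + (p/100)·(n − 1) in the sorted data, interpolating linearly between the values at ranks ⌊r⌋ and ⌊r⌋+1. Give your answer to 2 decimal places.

164.00

Sorted: 164, 164, 199, 224, 321, 648, 739, 751, 774, 836, 857, 859, 887, 895, 901.
n = 15.
r = 1 + (5/100)·(15 − 1) = 1 + 0.7 = 1.7.
Rank 1 is 164 and rank 2 is 164.
Interpolate: 164 + 0.7·(164 − 164) = 164 + 0.7·0 = 164.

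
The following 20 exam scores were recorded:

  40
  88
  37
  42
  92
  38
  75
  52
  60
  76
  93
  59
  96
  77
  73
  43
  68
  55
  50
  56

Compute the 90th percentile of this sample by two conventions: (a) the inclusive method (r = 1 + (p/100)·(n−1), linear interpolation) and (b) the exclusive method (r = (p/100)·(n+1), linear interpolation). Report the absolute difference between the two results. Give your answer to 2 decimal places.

Sorted: 37, 38, 40, 42, 43, 50, 52, 55, 56, 59, 60, 68, 73, 75, 76, 77, 88, 92, 93, 96.
n = 20.
(a) r = 18.1; between ranks 18 (92) and 19 (93): 92.1.
(b) r = 18.9; between ranks 18 (92) and 19 (93): 92.9.
|92.1 − 92.9| = 0.8.

0.80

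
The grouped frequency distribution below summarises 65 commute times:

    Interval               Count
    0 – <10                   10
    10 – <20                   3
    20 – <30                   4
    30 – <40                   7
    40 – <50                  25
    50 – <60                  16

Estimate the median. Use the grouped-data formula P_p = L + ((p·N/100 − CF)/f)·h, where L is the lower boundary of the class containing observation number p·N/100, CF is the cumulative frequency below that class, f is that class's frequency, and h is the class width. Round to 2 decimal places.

43.40

N = 65; target position k = 50/100 · 65 = 32.5.
Cumulative frequencies: 10, 13, 17, 24, 49, 65.
Observation 32.5 falls in the class 40 – <50.
L = 40, CF = 24, f = 25, h = 10.
P50 = 40 + ((32.5 − 24)/25)·10 = 40 + 3.4 = 43.4.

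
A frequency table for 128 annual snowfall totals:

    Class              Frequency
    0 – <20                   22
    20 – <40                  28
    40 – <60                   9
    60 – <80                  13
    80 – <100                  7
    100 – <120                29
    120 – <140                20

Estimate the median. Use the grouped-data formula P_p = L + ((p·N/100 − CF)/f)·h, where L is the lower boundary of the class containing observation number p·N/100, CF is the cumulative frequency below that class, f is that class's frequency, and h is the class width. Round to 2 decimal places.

67.69

N = 128; target position k = 50/100 · 128 = 64.
Cumulative frequencies: 22, 50, 59, 72, 79, 108, 128.
Observation 64 falls in the class 60 – <80.
L = 60, CF = 59, f = 13, h = 20.
P50 = 60 + ((64 − 59)/13)·20 = 60 + 7.69231 = 67.6923.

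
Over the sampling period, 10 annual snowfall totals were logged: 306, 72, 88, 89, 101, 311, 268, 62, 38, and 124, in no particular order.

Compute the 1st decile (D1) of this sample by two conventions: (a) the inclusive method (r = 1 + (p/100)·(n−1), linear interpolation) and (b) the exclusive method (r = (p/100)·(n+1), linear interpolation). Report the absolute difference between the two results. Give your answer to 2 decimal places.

Sorted: 38, 62, 72, 88, 89, 101, 124, 268, 306, 311.
n = 10.
(a) r = 1.9; between ranks 1 (38) and 2 (62): 59.6.
(b) r = 1.1; between ranks 1 (38) and 2 (62): 40.4.
|59.6 − 40.4| = 19.2.

19.20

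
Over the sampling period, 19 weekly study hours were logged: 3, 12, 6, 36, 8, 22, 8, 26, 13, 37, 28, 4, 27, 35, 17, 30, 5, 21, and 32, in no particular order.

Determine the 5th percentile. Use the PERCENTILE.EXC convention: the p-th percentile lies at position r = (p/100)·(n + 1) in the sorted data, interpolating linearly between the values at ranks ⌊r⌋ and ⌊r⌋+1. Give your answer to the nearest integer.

3

Sorted: 3, 4, 5, 6, 8, 8, 12, 13, 17, 21, 22, 26, 27, 28, 30, 32, 35, 36, 37.
n = 19.
r = (5/100)·(19 + 1) = 1.
r is an integer, so P5 is the value at rank 1: 3.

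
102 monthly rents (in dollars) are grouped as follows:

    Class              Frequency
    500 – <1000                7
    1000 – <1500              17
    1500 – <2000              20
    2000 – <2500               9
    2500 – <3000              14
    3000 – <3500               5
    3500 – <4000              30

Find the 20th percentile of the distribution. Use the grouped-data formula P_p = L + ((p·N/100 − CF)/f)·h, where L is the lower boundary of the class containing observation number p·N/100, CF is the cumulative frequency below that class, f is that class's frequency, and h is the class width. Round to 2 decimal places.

1394.12

N = 102; target position k = 20/100 · 102 = 20.4.
Cumulative frequencies: 7, 24, 44, 53, 67, 72, 102.
Observation 20.4 falls in the class 1000 – <1500.
L = 1000, CF = 7, f = 17, h = 500.
P20 = 1000 + ((20.4 − 7)/17)·500 = 1000 + 394.118 = 1394.12.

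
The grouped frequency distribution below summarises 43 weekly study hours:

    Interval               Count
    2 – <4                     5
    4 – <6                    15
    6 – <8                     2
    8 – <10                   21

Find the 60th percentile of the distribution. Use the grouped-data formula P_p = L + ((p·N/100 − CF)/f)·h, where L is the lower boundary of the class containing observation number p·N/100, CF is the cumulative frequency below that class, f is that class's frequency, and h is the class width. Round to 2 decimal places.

8.36

N = 43; target position k = 60/100 · 43 = 25.8.
Cumulative frequencies: 5, 20, 22, 43.
Observation 25.8 falls in the class 8 – <10.
L = 8, CF = 22, f = 21, h = 2.
P60 = 8 + ((25.8 − 22)/21)·2 = 8 + 0.361905 = 8.3619.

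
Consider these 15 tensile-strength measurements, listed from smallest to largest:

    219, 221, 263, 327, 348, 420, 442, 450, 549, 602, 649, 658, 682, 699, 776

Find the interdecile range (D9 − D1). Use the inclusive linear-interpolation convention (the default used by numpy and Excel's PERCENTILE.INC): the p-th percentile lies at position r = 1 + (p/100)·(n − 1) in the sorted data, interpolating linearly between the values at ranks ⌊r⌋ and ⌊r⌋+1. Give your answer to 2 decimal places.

454.40

n = 15.
P10: r = 2.4; ranks 2–3 are 221, 263; interpolating gives 237.8.
P90: r = 13.6; ranks 13–14 are 682, 699; interpolating gives 692.2.
Difference: 692.2 − 237.8 = 454.4.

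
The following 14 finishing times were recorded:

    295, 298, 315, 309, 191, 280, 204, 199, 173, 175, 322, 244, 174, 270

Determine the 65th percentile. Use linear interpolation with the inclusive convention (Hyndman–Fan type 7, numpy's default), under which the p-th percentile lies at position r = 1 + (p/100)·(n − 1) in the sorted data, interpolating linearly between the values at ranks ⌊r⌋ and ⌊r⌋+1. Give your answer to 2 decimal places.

286.75

Sorted: 173, 174, 175, 191, 199, 204, 244, 270, 280, 295, 298, 309, 315, 322.
n = 14.
r = 1 + (65/100)·(14 − 1) = 1 + 8.45 = 9.45.
Rank 9 is 280 and rank 10 is 295.
Interpolate: 280 + 0.45·(295 − 280) = 280 + 0.45·15 = 286.75.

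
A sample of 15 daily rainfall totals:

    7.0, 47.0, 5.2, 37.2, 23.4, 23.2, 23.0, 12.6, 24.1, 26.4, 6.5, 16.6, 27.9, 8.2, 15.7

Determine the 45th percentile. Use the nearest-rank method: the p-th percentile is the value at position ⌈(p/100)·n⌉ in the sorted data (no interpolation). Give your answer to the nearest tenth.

Sorted: 5.2, 6.5, 7.0, 8.2, 12.6, 15.7, 16.6, 23.0, 23.2, 23.4, 24.1, 26.4, 27.9, 37.2, 47.0.
n = 15.
Position = ⌈45/100 · 15⌉ = ⌈6.75⌉ = 7.
The value at rank 7 is 16.6.

16.6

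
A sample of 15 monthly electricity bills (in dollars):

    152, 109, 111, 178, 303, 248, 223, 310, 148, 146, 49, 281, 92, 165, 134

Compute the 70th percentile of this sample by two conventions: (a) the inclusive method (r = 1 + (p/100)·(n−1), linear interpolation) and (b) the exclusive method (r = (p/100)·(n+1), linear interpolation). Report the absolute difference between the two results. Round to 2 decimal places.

Sorted: 49, 92, 109, 111, 134, 146, 148, 152, 165, 178, 223, 248, 281, 303, 310.
n = 15.
(a) r = 10.8; between ranks 10 (178) and 11 (223): 214.
(b) r = 11.2; between ranks 11 (223) and 12 (248): 228.
|214 − 228| = 14.

14.00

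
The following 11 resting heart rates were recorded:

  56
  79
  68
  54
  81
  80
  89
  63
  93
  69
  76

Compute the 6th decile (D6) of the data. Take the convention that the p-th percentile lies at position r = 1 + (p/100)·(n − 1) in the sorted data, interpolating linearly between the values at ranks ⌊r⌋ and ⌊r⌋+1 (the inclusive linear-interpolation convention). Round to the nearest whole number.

79

Sorted: 54, 56, 63, 68, 69, 76, 79, 80, 81, 89, 93.
n = 11.
r = 1 + (60/100)·(11 − 1) = 1 + 6 = 7.
r is an integer, so P60 is the value at rank 7: 79.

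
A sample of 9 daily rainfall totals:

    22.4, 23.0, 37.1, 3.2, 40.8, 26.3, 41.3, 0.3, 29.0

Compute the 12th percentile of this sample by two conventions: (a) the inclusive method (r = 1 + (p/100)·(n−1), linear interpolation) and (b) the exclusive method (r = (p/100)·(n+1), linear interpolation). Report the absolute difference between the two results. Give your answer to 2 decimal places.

Sorted: 0.3, 3.2, 22.4, 23.0, 26.3, 29.0, 37.1, 40.8, 41.3.
n = 9.
(a) r = 1.96; between ranks 1 (0.3) and 2 (3.2): 3.084.
(b) r = 1.2; between ranks 1 (0.3) and 2 (3.2): 0.88.
|3.084 − 0.88| = 2.204.

2.20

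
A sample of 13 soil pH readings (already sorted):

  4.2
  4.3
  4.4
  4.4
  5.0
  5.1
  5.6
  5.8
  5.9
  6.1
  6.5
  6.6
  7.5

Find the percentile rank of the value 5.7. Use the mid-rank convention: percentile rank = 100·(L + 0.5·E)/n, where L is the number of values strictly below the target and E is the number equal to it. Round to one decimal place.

Count below 5.7: L = 7; count equal: E = 0; n = 13.
Percentile rank = 100·(7 + 0.5·0)/13 = 100·7/13 = 53.85.

53.8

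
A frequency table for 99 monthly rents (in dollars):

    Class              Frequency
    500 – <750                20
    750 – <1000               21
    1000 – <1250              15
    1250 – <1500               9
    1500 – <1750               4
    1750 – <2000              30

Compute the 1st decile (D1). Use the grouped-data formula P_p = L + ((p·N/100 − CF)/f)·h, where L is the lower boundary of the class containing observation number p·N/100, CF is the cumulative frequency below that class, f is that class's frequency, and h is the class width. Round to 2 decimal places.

N = 99; target position k = 10/100 · 99 = 9.9.
Cumulative frequencies: 20, 41, 56, 65, 69, 99.
Observation 9.9 falls in the class 500 – <750.
L = 500, CF = 0, f = 20, h = 250.
P10 = 500 + ((9.9 − 0)/20)·250 = 500 + 123.75 = 623.75.

623.75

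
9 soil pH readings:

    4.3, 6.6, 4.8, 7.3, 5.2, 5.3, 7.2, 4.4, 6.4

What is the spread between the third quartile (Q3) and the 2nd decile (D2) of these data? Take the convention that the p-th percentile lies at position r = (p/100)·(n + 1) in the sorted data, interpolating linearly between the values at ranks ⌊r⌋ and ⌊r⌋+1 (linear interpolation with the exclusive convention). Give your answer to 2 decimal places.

Sorted: 4.3, 4.4, 4.8, 5.2, 5.3, 6.4, 6.6, 7.2, 7.3.
n = 9.
P20: r = 2 (integer) → 4.4.
P75: r = 7.5; ranks 7–8 are 6.6, 7.2; interpolating gives 6.9.
Difference: 6.9 − 4.4 = 2.5.

2.50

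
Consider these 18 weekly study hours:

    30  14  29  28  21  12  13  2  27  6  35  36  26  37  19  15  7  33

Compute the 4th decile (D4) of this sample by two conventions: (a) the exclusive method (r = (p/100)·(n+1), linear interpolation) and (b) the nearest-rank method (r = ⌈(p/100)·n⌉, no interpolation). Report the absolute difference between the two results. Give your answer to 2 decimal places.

Sorted: 2, 6, 7, 12, 13, 14, 15, 19, 21, 26, 27, 28, 29, 30, 33, 35, 36, 37.
n = 18.
(a) r = 7.6; between ranks 7 (15) and 8 (19): 17.4.
(b) the nearest-rank method: rank 8 → 19.
|17.4 − 19| = 1.6.

1.60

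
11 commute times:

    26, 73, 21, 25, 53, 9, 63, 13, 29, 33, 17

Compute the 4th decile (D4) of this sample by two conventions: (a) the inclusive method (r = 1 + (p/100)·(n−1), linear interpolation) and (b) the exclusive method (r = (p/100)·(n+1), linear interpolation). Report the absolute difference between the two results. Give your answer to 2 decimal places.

Sorted: 9, 13, 17, 21, 25, 26, 29, 33, 53, 63, 73.
n = 11.
(a) r = 5 → value at rank 5 = 25.
(b) r = 4.8; between ranks 4 (21) and 5 (25): 24.2.
|25 − 24.2| = 0.8.

0.80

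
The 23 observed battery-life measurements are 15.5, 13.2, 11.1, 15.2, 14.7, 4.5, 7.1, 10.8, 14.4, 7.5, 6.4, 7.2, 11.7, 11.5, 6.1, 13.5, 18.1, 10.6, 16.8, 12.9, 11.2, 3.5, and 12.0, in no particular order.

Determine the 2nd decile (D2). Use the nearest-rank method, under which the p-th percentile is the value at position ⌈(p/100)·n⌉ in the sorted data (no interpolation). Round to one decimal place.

7.1

Sorted: 3.5, 4.5, 6.1, 6.4, 7.1, 7.2, 7.5, 10.6, 10.8, 11.1, 11.2, 11.5, 11.7, 12.0, 12.9, 13.2, 13.5, 14.4, 14.7, 15.2, 15.5, 16.8, 18.1.
n = 23.
Position = ⌈20/100 · 23⌉ = ⌈4.6⌉ = 5.
The value at rank 5 is 7.1.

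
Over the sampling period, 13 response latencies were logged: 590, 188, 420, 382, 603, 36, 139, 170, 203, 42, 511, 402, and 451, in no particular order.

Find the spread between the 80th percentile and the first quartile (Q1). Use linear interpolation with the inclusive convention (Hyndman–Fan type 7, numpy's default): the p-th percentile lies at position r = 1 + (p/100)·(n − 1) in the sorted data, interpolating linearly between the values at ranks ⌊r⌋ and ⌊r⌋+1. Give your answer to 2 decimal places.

Sorted: 36, 42, 139, 170, 188, 203, 382, 402, 420, 451, 511, 590, 603.
n = 13.
P25: r = 4 (integer) → 170.
P80: r = 10.6; ranks 10–11 are 451, 511; interpolating gives 487.
Difference: 487 − 170 = 317.

317.00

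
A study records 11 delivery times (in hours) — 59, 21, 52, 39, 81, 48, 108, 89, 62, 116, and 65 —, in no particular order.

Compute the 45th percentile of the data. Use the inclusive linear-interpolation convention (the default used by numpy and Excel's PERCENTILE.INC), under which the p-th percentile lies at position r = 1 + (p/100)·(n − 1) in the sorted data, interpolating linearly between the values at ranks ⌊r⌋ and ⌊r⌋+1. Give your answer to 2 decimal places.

Sorted: 21, 39, 48, 52, 59, 62, 65, 81, 89, 108, 116.
n = 11.
r = 1 + (45/100)·(11 − 1) = 1 + 4.5 = 5.5.
Rank 5 is 59 and rank 6 is 62.
Interpolate: 59 + 0.5·(62 − 59) = 59 + 0.5·3 = 60.5.

60.50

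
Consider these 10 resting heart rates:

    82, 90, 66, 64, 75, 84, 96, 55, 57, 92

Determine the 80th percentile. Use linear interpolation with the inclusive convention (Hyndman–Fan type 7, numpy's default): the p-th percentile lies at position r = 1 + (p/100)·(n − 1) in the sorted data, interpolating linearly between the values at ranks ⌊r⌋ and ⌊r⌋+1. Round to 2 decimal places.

Sorted: 55, 57, 64, 66, 75, 82, 84, 90, 92, 96.
n = 10.
r = 1 + (80/100)·(10 − 1) = 1 + 7.2 = 8.2.
Rank 8 is 90 and rank 9 is 92.
Interpolate: 90 + 0.2·(92 − 90) = 90 + 0.2·2 = 90.4.

90.40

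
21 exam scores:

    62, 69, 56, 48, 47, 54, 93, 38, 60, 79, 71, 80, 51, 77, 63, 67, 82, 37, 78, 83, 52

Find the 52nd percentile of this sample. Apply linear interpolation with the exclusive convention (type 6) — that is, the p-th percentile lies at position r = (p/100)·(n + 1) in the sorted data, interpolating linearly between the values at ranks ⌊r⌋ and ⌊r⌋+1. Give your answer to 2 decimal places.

Sorted: 37, 38, 47, 48, 51, 52, 54, 56, 60, 62, 63, 67, 69, 71, 77, 78, 79, 80, 82, 83, 93.
n = 21.
r = (52/100)·(21 + 1) = 11.44.
Rank 11 is 63 and rank 12 is 67.
Interpolate: 63 + 0.44·(67 − 63) = 63 + 0.44·4 = 64.76.

64.76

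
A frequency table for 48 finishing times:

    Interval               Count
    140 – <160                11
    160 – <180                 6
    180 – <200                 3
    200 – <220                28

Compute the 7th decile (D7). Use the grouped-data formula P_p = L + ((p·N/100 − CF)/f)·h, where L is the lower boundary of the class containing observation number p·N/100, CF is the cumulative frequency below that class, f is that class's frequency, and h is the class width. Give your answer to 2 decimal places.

209.71

N = 48; target position k = 70/100 · 48 = 33.6.
Cumulative frequencies: 11, 17, 20, 48.
Observation 33.6 falls in the class 200 – <220.
L = 200, CF = 20, f = 28, h = 20.
P70 = 200 + ((33.6 − 20)/28)·20 = 200 + 9.71429 = 209.714.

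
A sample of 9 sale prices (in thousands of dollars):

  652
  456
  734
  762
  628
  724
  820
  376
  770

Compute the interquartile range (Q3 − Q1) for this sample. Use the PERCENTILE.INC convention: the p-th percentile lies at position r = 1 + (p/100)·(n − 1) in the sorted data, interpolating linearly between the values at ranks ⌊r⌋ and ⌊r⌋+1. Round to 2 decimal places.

134.00

Sorted: 376, 456, 628, 652, 724, 734, 762, 770, 820.
n = 9.
P25: r = 3 (integer) → 628.
P75: r = 7 (integer) → 762.
Difference: 762 − 628 = 134.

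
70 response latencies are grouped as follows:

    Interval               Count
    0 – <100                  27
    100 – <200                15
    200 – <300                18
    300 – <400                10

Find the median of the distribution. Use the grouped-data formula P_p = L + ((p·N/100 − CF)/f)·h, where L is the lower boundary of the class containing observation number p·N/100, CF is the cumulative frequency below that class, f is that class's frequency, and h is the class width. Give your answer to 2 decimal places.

153.33

N = 70; target position k = 50/100 · 70 = 35.
Cumulative frequencies: 27, 42, 60, 70.
Observation 35 falls in the class 100 – <200.
L = 100, CF = 27, f = 15, h = 100.
P50 = 100 + ((35 − 27)/15)·100 = 100 + 53.3333 = 153.333.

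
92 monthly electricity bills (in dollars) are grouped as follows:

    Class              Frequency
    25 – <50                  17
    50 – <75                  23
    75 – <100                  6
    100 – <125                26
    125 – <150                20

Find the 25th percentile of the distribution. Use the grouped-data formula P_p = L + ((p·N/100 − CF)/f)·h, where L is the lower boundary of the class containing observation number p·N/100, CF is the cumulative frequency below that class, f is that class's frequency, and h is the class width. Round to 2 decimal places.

N = 92; target position k = 25/100 · 92 = 23.
Cumulative frequencies: 17, 40, 46, 72, 92.
Observation 23 falls in the class 50 – <75.
L = 50, CF = 17, f = 23, h = 25.
P25 = 50 + ((23 − 17)/23)·25 = 50 + 6.52174 = 56.5217.

56.52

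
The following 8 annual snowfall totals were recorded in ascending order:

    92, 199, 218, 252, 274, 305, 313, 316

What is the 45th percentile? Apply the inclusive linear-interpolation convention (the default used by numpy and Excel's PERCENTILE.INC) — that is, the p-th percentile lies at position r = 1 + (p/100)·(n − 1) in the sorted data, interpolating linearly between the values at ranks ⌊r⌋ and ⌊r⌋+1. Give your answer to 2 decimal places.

255.30

n = 8.
r = 1 + (45/100)·(8 − 1) = 1 + 3.15 = 4.15.
Rank 4 is 252 and rank 5 is 274.
Interpolate: 252 + 0.15·(274 − 252) = 252 + 0.15·22 = 255.3.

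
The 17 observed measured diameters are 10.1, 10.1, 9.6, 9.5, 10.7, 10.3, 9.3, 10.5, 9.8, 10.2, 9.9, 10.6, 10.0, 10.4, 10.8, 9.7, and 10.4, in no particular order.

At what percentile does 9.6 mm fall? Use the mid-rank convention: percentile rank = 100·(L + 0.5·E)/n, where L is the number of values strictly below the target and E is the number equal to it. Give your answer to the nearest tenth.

Sorted: 9.3, 9.5, 9.6, 9.7, 9.8, 9.9, 10.0, 10.1, 10.1, 10.2, 10.3, 10.4, 10.4, 10.5, 10.6, 10.7, 10.8.
Count below 9.6: L = 2; count equal: E = 1; n = 17.
Percentile rank = 100·(2 + 0.5·1)/17 = 100·2.5/17 = 14.71.

14.7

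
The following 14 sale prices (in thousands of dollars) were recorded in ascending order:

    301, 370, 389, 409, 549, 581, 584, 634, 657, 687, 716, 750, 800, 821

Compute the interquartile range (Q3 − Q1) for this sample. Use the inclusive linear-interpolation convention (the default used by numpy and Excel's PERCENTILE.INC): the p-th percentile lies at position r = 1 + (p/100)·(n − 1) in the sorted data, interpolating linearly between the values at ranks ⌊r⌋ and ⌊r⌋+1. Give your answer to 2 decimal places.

n = 14.
P25: r = 4.25; ranks 4–5 are 409, 549; interpolating gives 444.
P75: r = 10.75; ranks 10–11 are 687, 716; interpolating gives 708.75.
Difference: 708.75 − 444 = 264.75.

264.75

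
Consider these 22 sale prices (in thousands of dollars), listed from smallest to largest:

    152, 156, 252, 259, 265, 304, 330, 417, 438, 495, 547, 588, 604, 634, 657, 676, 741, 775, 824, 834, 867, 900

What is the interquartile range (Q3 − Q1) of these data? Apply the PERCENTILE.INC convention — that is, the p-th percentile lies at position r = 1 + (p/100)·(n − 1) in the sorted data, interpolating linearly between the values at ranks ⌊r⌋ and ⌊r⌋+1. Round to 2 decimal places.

414.25

n = 22.
P25: r = 6.25; ranks 6–7 are 304, 330; interpolating gives 310.5.
P75: r = 16.75; ranks 16–17 are 676, 741; interpolating gives 724.75.
Difference: 724.75 − 310.5 = 414.25.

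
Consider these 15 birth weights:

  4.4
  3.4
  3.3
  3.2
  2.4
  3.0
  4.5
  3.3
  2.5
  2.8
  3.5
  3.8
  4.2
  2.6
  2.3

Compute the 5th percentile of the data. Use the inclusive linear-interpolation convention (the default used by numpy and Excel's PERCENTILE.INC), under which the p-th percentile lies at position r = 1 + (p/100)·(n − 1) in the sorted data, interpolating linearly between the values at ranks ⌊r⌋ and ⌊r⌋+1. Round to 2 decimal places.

Sorted: 2.3, 2.4, 2.5, 2.6, 2.8, 3.0, 3.2, 3.3, 3.3, 3.4, 3.5, 3.8, 4.2, 4.4, 4.5.
n = 15.
r = 1 + (5/100)·(15 − 1) = 1 + 0.7 = 1.7.
Rank 1 is 2.3 and rank 2 is 2.4.
Interpolate: 2.3 + 0.7·(2.4 − 2.3) = 2.3 + 0.7·0.1 = 2.37.

2.37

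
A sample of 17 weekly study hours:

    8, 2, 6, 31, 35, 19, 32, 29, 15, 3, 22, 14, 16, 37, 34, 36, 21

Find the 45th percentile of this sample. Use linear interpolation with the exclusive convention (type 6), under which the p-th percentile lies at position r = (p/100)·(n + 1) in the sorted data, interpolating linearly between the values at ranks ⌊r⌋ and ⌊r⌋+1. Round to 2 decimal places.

Sorted: 2, 3, 6, 8, 14, 15, 16, 19, 21, 22, 29, 31, 32, 34, 35, 36, 37.
n = 17.
r = (45/100)·(17 + 1) = 8.1.
Rank 8 is 19 and rank 9 is 21.
Interpolate: 19 + 0.1·(21 − 19) = 19 + 0.1·2 = 19.2.

19.20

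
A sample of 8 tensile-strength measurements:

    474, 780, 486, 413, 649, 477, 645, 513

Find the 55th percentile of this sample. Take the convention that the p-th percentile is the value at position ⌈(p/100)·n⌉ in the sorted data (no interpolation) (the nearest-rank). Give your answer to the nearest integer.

Sorted: 413, 474, 477, 486, 513, 645, 649, 780.
n = 8.
Position = ⌈55/100 · 8⌉ = ⌈4.4⌉ = 5.
The value at rank 5 is 513.

513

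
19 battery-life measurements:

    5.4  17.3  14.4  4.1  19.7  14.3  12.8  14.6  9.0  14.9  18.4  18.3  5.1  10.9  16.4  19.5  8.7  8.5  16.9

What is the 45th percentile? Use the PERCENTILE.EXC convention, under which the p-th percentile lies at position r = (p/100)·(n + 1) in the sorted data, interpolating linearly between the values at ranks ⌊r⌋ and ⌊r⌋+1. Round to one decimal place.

Sorted: 4.1, 5.1, 5.4, 8.5, 8.7, 9.0, 10.9, 12.8, 14.3, 14.4, 14.6, 14.9, 16.4, 16.9, 17.3, 18.3, 18.4, 19.5, 19.7.
n = 19.
r = (45/100)·(19 + 1) = 9.
r is an integer, so P45 is the value at rank 9: 14.3.

14.3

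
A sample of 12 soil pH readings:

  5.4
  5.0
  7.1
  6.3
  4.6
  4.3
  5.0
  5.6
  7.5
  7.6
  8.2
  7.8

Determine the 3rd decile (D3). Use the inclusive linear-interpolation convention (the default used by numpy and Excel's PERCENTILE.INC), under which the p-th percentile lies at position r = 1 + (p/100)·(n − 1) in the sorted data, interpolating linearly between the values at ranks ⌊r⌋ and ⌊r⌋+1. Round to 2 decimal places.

5.12

Sorted: 4.3, 4.6, 5.0, 5.0, 5.4, 5.6, 6.3, 7.1, 7.5, 7.6, 7.8, 8.2.
n = 12.
r = 1 + (30/100)·(12 − 1) = 1 + 3.3 = 4.3.
Rank 4 is 5.0 and rank 5 is 5.4.
Interpolate: 5.0 + 0.3·(5.4 − 5.0) = 5.0 + 0.3·0.4 = 5.12.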